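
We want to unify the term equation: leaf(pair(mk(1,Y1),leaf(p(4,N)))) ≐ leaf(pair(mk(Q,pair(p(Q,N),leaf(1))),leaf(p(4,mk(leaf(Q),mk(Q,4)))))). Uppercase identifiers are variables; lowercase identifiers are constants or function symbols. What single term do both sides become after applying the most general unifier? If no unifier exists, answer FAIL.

leaf(pair(mk(1,pair(p(1,mk(leaf(1),mk(1,4))),leaf(1))),leaf(p(4,mk(leaf(1),mk(1,4))))))

Decompose leaf/1: pair(mk(1,Y1),leaf(p(4,N))) ≐ pair(mk(Q,pair(p(Q,N),leaf(1))),leaf(p(4,mk(leaf(Q),mk(Q,4))))).
Decompose pair/2: mk(1,Y1) ≐ mk(Q,pair(p(Q,N),leaf(1))),  leaf(p(4,N)) ≐ leaf(p(4,mk(leaf(Q),mk(Q,4)))).
Decompose mk/2: 1 ≐ Q,  Y1 ≐ pair(p(Q,N),leaf(1)).
Bind Q := 1; substituting into the remaining equations gives: Y1 ≐ pair(p(1,N),leaf(1)),  leaf(p(4,N)) ≐ leaf(p(4,mk(leaf(1),mk(1,4)))).
Bind Y1 := pair(p(1,N),leaf(1)); no other remaining equation mentions Y1.
Decompose leaf/1: p(4,N) ≐ p(4,mk(leaf(1),mk(1,4))).
Decompose p/2: 4 ≐ 4,  N ≐ mk(leaf(1),mk(1,4)).
Delete trivial equation 4 ≐ 4.
Bind N := mk(leaf(1),mk(1,4)). Substituting into the earlier binding gives Y1 := pair(p(1,mk(leaf(1),mk(1,4))),leaf(1)).
Applying the MGU to either side gives leaf(pair(mk(1,pair(p(1,mk(leaf(1),mk(1,4))),leaf(1))),leaf(p(4,mk(leaf(1),mk(1,4)))))).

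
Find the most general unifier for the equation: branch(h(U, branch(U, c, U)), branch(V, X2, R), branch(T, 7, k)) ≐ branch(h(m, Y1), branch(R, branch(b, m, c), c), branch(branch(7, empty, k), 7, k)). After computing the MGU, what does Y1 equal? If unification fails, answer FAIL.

Decompose branch/3: h(U, branch(U, c, U)) ≐ h(m, Y1),  branch(V, X2, R) ≐ branch(R, branch(b, m, c), c),  branch(T, 7, k) ≐ branch(branch(7, empty, k), 7, k).
Decompose h/2: U ≐ m,  branch(U, c, U) ≐ Y1.
Bind U := m; substituting into the one remaining equation that mentions U gives: branch(m, c, m) ≐ Y1.
Bind Y1 := branch(m, c, m); no other remaining equation mentions Y1.
Decompose branch/3: V ≐ R,  X2 ≐ branch(b, m, c),  R ≐ c.
Bind V := R; no other remaining equation mentions V.
Bind X2 := branch(b, m, c); no other remaining equation mentions X2.
Bind R := c; no other remaining equation mentions R. Substituting into the earlier binding gives V := c.
Decompose branch/3: T ≐ branch(7, empty, k),  7 ≐ 7,  k ≐ k.
Bind T := branch(7, empty, k); no other remaining equation mentions T.
Delete trivial equation 7 ≐ 7.
Delete trivial equation k ≐ k.
MGU = { U ↦ m, Y1 ↦ branch(m, c, m), V ↦ c, X2 ↦ branch(b, m, c), R ↦ c, T ↦ branch(7, empty, k) }, so Y1 ↦ branch(m, c, m).

branch(m, c, m)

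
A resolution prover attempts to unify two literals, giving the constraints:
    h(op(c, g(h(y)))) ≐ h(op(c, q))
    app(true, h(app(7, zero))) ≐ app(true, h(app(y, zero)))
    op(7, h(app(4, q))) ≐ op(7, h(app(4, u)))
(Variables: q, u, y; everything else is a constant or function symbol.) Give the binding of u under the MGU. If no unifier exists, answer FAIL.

Decompose h/1: op(c, g(h(y))) ≐ op(c, q).
Decompose op/2: c ≐ c,  g(h(y)) ≐ q.
Delete trivial equation c ≐ c.
Bind q := g(h(y)); substituting into the one remaining equation that mentions q gives: op(7, h(app(4, g(h(y))))) ≐ op(7, h(app(4, u))).
Decompose app/2: true ≐ true,  h(app(7, zero)) ≐ h(app(y, zero)).
Delete trivial equation true ≐ true.
Decompose h/1: app(7, zero) ≐ app(y, zero).
Decompose app/2: 7 ≐ y,  zero ≐ zero.
Bind y := 7; substituting into the one remaining equation that mentions y gives: op(7, h(app(4, g(h(7))))) ≐ op(7, h(app(4, u))). Substituting into the earlier binding gives q := g(h(7)).
Delete trivial equation zero ≐ zero.
Decompose op/2: 7 ≐ 7,  h(app(4, g(h(7)))) ≐ h(app(4, u)).
Delete trivial equation 7 ≐ 7.
Decompose h/1: app(4, g(h(7))) ≐ app(4, u).
Decompose app/2: 4 ≐ 4,  g(h(7)) ≐ u.
Delete trivial equation 4 ≐ 4.
Bind u := g(h(7)).
MGU = { q -> g(h(7)), y -> 7, u -> g(h(7)) }, so u -> g(h(7)).

g(h(7))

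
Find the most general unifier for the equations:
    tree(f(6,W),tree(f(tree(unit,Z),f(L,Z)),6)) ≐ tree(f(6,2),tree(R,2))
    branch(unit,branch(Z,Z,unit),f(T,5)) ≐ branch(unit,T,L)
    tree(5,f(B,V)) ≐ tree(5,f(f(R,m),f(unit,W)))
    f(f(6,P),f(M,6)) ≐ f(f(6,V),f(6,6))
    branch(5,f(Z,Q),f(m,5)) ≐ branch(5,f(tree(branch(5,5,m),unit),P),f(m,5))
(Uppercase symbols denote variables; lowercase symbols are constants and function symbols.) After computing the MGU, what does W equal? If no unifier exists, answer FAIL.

FAIL

Decompose tree/2: f(6,W) ≐ f(6,2),  tree(f(tree(unit,Z),f(L,Z)),6) ≐ tree(R,2).
Decompose f/2: 6 ≐ 6,  W ≐ 2.
Delete trivial equation 6 ≐ 6.
Bind W := 2; substituting into the one remaining equation that mentions W gives: tree(5,f(B,V)) ≐ tree(5,f(f(R,m),f(unit,2))).
Decompose tree/2: f(tree(unit,Z),f(L,Z)) ≐ R,  6 ≐ 2.
Bind R := f(tree(unit,Z),f(L,Z)); substituting into the one remaining equation that mentions R gives: tree(5,f(B,V)) ≐ tree(5,f(f(f(tree(unit,Z),f(L,Z)),m),f(unit,2))).
Clash: constants 6 and 2 differ; no unifier exists.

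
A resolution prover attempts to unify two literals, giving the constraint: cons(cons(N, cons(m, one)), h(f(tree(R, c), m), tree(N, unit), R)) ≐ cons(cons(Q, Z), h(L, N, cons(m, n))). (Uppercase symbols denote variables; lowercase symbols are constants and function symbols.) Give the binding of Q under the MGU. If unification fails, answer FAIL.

FAIL

Decompose cons/2: cons(N, cons(m, one)) ≐ cons(Q, Z),  h(f(tree(R, c), m), tree(N, unit), R) ≐ h(L, N, cons(m, n)).
Decompose cons/2: N ≐ Q,  cons(m, one) ≐ Z.
Bind N := Q; substituting into the one remaining equation that mentions N gives: h(f(tree(R, c), m), tree(Q, unit), R) ≐ h(L, Q, cons(m, n)).
Bind Z := cons(m, one); no other remaining equation mentions Z.
Decompose h/3: f(tree(R, c), m) ≐ L,  tree(Q, unit) ≐ Q,  R ≐ cons(m, n).
Bind L := f(tree(R, c), m); no other remaining equation mentions L.
Occurs check fails: Q occurs in tree(Q, unit); the equation Q ≐ tree(Q, unit) has no finite solution.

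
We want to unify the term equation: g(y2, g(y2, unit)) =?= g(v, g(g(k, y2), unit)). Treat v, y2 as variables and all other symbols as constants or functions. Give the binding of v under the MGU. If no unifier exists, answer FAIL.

Decompose g/2: y2 =?= v,  g(y2, unit) =?= g(g(k, y2), unit).
Bind y2 := v; substituting into the remaining equation gives: g(v, unit) =?= g(g(k, v), unit).
Decompose g/2: v =?= g(k, v),  unit =?= unit.
Occurs check fails: v occurs in g(k, v); the equation v =?= g(k, v) has no finite solution.

FAIL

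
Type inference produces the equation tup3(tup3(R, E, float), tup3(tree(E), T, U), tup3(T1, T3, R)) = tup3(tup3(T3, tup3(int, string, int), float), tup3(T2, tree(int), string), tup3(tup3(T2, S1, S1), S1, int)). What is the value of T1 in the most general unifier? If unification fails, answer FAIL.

Decompose tup3/3: tup3(R, E, float) = tup3(T3, tup3(int, string, int), float),  tup3(tree(E), T, U) = tup3(T2, tree(int), string),  tup3(T1, T3, R) = tup3(tup3(T2, S1, S1), S1, int).
Decompose tup3/3: R = T3,  E = tup3(int, string, int),  float = float.
Bind R := T3; substituting into the one remaining equation that mentions R gives: tup3(T1, T3, T3) = tup3(tup3(T2, S1, S1), S1, int).
Bind E := tup3(int, string, int); substituting into the one remaining equation that mentions E gives: tup3(tree(tup3(int, string, int)), T, U) = tup3(T2, tree(int), string).
Delete trivial equation float = float.
Decompose tup3/3: tree(tup3(int, string, int)) = T2,  T = tree(int),  U = string.
Bind T2 := tree(tup3(int, string, int)); substituting into the one remaining equation that mentions T2 gives: tup3(T1, T3, T3) = tup3(tup3(tree(tup3(int, string, int)), S1, S1), S1, int).
Bind T := tree(int); no other remaining equation mentions T.
Bind U := string; no other remaining equation mentions U.
Decompose tup3/3: T1 = tup3(tree(tup3(int, string, int)), S1, S1),  T3 = S1,  T3 = int.
Bind T1 := tup3(tree(tup3(int, string, int)), S1, S1); no other remaining equation mentions T1.
Bind T3 := S1; substituting into the remaining equation gives: S1 = int. Substituting into the earlier binding gives R := S1.
Bind S1 := int. Substituting into the earlier bindings gives R := int, T1 := tup3(tree(tup3(int, string, int)), int, int), T3 := int.
MGU = { R := int, E := tup3(int, string, int), T2 := tree(tup3(int, string, int)), T := tree(int), U := string, T1 := tup3(tree(tup3(int, string, int)), int, int), T3 := int, S1 := int }, so T1 := tup3(tree(tup3(int, string, int)), int, int).

tup3(tree(tup3(int, string, int)), int, int)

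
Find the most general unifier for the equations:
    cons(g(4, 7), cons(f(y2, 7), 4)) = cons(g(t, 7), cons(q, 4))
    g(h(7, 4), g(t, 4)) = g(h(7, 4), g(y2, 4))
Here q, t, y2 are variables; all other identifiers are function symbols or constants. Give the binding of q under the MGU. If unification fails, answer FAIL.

f(4, 7)

Decompose cons/2: g(4, 7) = g(t, 7),  cons(f(y2, 7), 4) = cons(q, 4).
Decompose g/2: 4 = t,  7 = 7.
Bind t := 4; substituting into the one remaining equation that mentions t gives: g(h(7, 4), g(4, 4)) = g(h(7, 4), g(y2, 4)).
Delete trivial equation 7 = 7.
Decompose cons/2: f(y2, 7) = q,  4 = 4.
Bind q := f(y2, 7); no other remaining equation mentions q.
Delete trivial equation 4 = 4.
Decompose g/2: h(7, 4) = h(7, 4),  g(4, 4) = g(y2, 4).
Delete trivial equation h(7, 4) = h(7, 4).
Decompose g/2: 4 = y2,  4 = 4.
Bind y2 := 4; no other remaining equation mentions y2. Substituting into the earlier binding gives q := f(4, 7).
Delete trivial equation 4 = 4.
MGU = { t -> 4, q -> f(4, 7), y2 -> 4 }, so q -> f(4, 7).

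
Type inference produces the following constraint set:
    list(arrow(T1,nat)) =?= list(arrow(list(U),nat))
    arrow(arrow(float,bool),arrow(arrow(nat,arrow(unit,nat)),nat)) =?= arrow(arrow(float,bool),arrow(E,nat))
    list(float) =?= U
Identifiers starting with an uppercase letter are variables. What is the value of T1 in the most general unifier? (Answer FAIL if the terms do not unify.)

list(list(float))

Decompose list/1: arrow(T1,nat) =?= arrow(list(U),nat).
Decompose arrow/2: T1 =?= list(U),  nat =?= nat.
Bind T1 := list(U); no other remaining equation mentions T1.
Delete trivial equation nat =?= nat.
Decompose arrow/2: arrow(float,bool) =?= arrow(float,bool),  arrow(arrow(nat,arrow(unit,nat)),nat) =?= arrow(E,nat).
Delete trivial equation arrow(float,bool) =?= arrow(float,bool).
Decompose arrow/2: arrow(nat,arrow(unit,nat)) =?= E,  nat =?= nat.
Bind E := arrow(nat,arrow(unit,nat)); no other remaining equation mentions E.
Delete trivial equation nat =?= nat.
Bind U := list(float). Substituting into the earlier binding gives T1 := list(list(float)).
MGU = { T1 := list(list(float)), E := arrow(nat,arrow(unit,nat)), U := list(float) }, so T1 := list(list(float)).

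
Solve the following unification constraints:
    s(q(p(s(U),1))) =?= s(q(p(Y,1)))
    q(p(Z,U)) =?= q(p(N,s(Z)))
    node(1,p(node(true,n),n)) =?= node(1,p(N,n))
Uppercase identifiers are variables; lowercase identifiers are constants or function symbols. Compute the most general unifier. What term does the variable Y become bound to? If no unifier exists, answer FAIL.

s(s(node(true,n)))

Decompose s/1: q(p(s(U),1)) =?= q(p(Y,1)).
Decompose q/1: p(s(U),1) =?= p(Y,1).
Decompose p/2: s(U) =?= Y,  1 =?= 1.
Bind Y := s(U); no other remaining equation mentions Y.
Delete trivial equation 1 =?= 1.
Decompose q/1: p(Z,U) =?= p(N,s(Z)).
Decompose p/2: Z =?= N,  U =?= s(Z).
Bind Z := N; substituting into the one remaining equation that mentions Z gives: U =?= s(N).
Bind U := s(N); no other remaining equation mentions U. Substituting into the earlier binding gives Y := s(s(N)).
Decompose node/2: 1 =?= 1,  p(node(true,n),n) =?= p(N,n).
Delete trivial equation 1 =?= 1.
Decompose p/2: node(true,n) =?= N,  n =?= n.
Bind N := node(true,n); no other remaining equation mentions N. Substituting into the earlier bindings gives Y := s(s(node(true,n))), Z := node(true,n), U := s(node(true,n)).
Delete trivial equation n =?= n.
MGU = { Y -> s(s(node(true,n))), Z -> node(true,n), U -> s(node(true,n)), N -> node(true,n) }, so Y -> s(s(node(true,n))).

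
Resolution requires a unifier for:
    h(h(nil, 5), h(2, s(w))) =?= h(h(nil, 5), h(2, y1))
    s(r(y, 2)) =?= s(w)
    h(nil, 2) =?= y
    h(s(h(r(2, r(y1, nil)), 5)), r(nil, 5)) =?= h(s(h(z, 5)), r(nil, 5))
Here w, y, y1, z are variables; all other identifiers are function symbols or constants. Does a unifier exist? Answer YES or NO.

YES

Decompose h/2: h(nil, 5) =?= h(nil, 5),  h(2, s(w)) =?= h(2, y1).
Delete trivial equation h(nil, 5) =?= h(nil, 5).
Decompose h/2: 2 =?= 2,  s(w) =?= y1.
Delete trivial equation 2 =?= 2.
Bind y1 := s(w); substituting into the one remaining equation that mentions y1 gives: h(s(h(r(2, r(s(w), nil)), 5)), r(nil, 5)) =?= h(s(h(z, 5)), r(nil, 5)).
Decompose s/1: r(y, 2) =?= w.
Bind w := r(y, 2); substituting into the one remaining equation that mentions w gives: h(s(h(r(2, r(s(r(y, 2)), nil)), 5)), r(nil, 5)) =?= h(s(h(z, 5)), r(nil, 5)). Substituting into the earlier binding gives y1 := s(r(y, 2)).
Bind y := h(nil, 2); substituting into the remaining equation gives: h(s(h(r(2, r(s(r(h(nil, 2), 2)), nil)), 5)), r(nil, 5)) =?= h(s(h(z, 5)), r(nil, 5)). Substituting into the earlier bindings gives y1 := s(r(h(nil, 2), 2)), w := r(h(nil, 2), 2).
Decompose h/2: s(h(r(2, r(s(r(h(nil, 2), 2)), nil)), 5)) =?= s(h(z, 5)),  r(nil, 5) =?= r(nil, 5).
Decompose s/1: h(r(2, r(s(r(h(nil, 2), 2)), nil)), 5) =?= h(z, 5).
Decompose h/2: r(2, r(s(r(h(nil, 2), 2)), nil)) =?= z,  5 =?= 5.
Bind z := r(2, r(s(r(h(nil, 2), 2)), nil)); no other remaining equation mentions z.
Delete trivial equation 5 =?= 5.
Delete trivial equation r(nil, 5) =?= r(nil, 5).
No equations remain and no clash or occurs-check failure arose, so a unifier exists.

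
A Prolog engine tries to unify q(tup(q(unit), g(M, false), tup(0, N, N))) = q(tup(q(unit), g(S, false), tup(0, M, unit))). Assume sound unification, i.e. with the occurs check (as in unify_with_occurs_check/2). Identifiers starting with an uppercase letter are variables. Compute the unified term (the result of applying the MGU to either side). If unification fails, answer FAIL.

Decompose q/1: tup(q(unit), g(M, false), tup(0, N, N)) = tup(q(unit), g(S, false), tup(0, M, unit)).
Decompose tup/3: q(unit) = q(unit),  g(M, false) = g(S, false),  tup(0, N, N) = tup(0, M, unit).
Delete trivial equation q(unit) = q(unit).
Decompose g/2: M = S,  false = false.
Bind M := S; substituting into the one remaining equation that mentions M gives: tup(0, N, N) = tup(0, S, unit).
Delete trivial equation false = false.
Decompose tup/3: 0 = 0,  N = S,  N = unit.
Delete trivial equation 0 = 0.
Bind N := S; substituting into the remaining equation gives: S = unit.
Bind S := unit. Substituting into the earlier bindings gives M := unit, N := unit.
Applying the MGU to either side gives q(tup(q(unit), g(unit, false), tup(0, unit, unit))).

q(tup(q(unit), g(unit, false), tup(0, unit, unit)))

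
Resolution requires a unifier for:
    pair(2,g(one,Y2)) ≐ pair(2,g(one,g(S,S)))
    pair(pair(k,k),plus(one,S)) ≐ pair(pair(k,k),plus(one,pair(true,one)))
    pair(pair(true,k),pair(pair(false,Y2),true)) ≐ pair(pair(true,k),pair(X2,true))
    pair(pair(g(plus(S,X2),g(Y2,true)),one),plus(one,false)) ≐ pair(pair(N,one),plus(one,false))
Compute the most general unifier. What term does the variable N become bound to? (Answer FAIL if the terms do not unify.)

g(plus(pair(true,one),pair(false,g(pair(true,one),pair(true,one)))),g(g(pair(true,one),pair(true,one)),true))

Decompose pair/2: 2 ≐ 2,  g(one,Y2) ≐ g(one,g(S,S)).
Delete trivial equation 2 ≐ 2.
Decompose g/2: one ≐ one,  Y2 ≐ g(S,S).
Delete trivial equation one ≐ one.
Bind Y2 := g(S,S); substituting into the 2 remaining equations that mention Y2 gives: pair(pair(true,k),pair(pair(false,g(S,S)),true)) ≐ pair(pair(true,k),pair(X2,true)),  pair(pair(g(plus(S,X2),g(g(S,S),true)),one),plus(one,false)) ≐ pair(pair(N,one),plus(one,false)).
Decompose pair/2: pair(k,k) ≐ pair(k,k),  plus(one,S) ≐ plus(one,pair(true,one)).
Delete trivial equation pair(k,k) ≐ pair(k,k).
Decompose plus/2: one ≐ one,  S ≐ pair(true,one).
Delete trivial equation one ≐ one.
Bind S := pair(true,one); substituting into the remaining equations gives: pair(pair(true,k),pair(pair(false,g(pair(true,one),pair(true,one))),true)) ≐ pair(pair(true,k),pair(X2,true)),  pair(pair(g(plus(pair(true,one),X2),g(g(pair(true,one),pair(true,one)),true)),one),plus(one,false)) ≐ pair(pair(N,one),plus(one,false)). Substituting into the earlier binding gives Y2 := g(pair(true,one),pair(true,one)).
Decompose pair/2: pair(true,k) ≐ pair(true,k),  pair(pair(false,g(pair(true,one),pair(true,one))),true) ≐ pair(X2,true).
Delete trivial equation pair(true,k) ≐ pair(true,k).
Decompose pair/2: pair(false,g(pair(true,one),pair(true,one))) ≐ X2,  true ≐ true.
Bind X2 := pair(false,g(pair(true,one),pair(true,one))); substituting into the one remaining equation that mentions X2 gives: pair(pair(g(plus(pair(true,one),pair(false,g(pair(true,one),pair(true,one)))),g(g(pair(true,one),pair(true,one)),true)),one),plus(one,false)) ≐ pair(pair(N,one),plus(one,false)).
Delete trivial equation true ≐ true.
Decompose pair/2: pair(g(plus(pair(true,one),pair(false,g(pair(true,one),pair(true,one)))),g(g(pair(true,one),pair(true,one)),true)),one) ≐ pair(N,one),  plus(one,false) ≐ plus(one,false).
Decompose pair/2: g(plus(pair(true,one),pair(false,g(pair(true,one),pair(true,one)))),g(g(pair(true,one),pair(true,one)),true)) ≐ N,  one ≐ one.
Bind N := g(plus(pair(true,one),pair(false,g(pair(true,one),pair(true,one)))),g(g(pair(true,one),pair(true,one)),true)); no other remaining equation mentions N.
Delete trivial equation one ≐ one.
Delete trivial equation plus(one,false) ≐ plus(one,false).
MGU = { Y2 -> g(pair(true,one),pair(true,one)), S -> pair(true,one), X2 -> pair(false,g(pair(true,one),pair(true,one))), N -> g(plus(pair(true,one),pair(false,g(pair(true,one),pair(true,one)))),g(g(pair(true,one),pair(true,one)),true)) }, so N -> g(plus(pair(true,one),pair(false,g(pair(true,one),pair(true,one)))),g(g(pair(true,one),pair(true,one)),true)).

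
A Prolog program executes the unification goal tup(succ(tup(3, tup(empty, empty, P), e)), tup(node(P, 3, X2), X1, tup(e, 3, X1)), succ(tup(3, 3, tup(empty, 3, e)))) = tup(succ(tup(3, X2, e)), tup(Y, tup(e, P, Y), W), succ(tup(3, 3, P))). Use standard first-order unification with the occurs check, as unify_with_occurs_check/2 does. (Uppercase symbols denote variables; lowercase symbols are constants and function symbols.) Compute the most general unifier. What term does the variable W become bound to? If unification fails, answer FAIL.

tup(e, 3, tup(e, tup(empty, 3, e), node(tup(empty, 3, e), 3, tup(empty, empty, tup(empty, 3, e)))))

Decompose tup/3: succ(tup(3, tup(empty, empty, P), e)) = succ(tup(3, X2, e)),  tup(node(P, 3, X2), X1, tup(e, 3, X1)) = tup(Y, tup(e, P, Y), W),  succ(tup(3, 3, tup(empty, 3, e))) = succ(tup(3, 3, P)).
Decompose succ/1: tup(3, tup(empty, empty, P), e) = tup(3, X2, e).
Decompose tup/3: 3 = 3,  tup(empty, empty, P) = X2,  e = e.
Delete trivial equation 3 = 3.
Bind X2 := tup(empty, empty, P); substituting into the one remaining equation that mentions X2 gives: tup(node(P, 3, tup(empty, empty, P)), X1, tup(e, 3, X1)) = tup(Y, tup(e, P, Y), W).
Delete trivial equation e = e.
Decompose tup/3: node(P, 3, tup(empty, empty, P)) = Y,  X1 = tup(e, P, Y),  tup(e, 3, X1) = W.
Bind Y := node(P, 3, tup(empty, empty, P)); substituting into the one remaining equation that mentions Y gives: X1 = tup(e, P, node(P, 3, tup(empty, empty, P))).
Bind X1 := tup(e, P, node(P, 3, tup(empty, empty, P))); substituting into the one remaining equation that mentions X1 gives: tup(e, 3, tup(e, P, node(P, 3, tup(empty, empty, P)))) = W.
Bind W := tup(e, 3, tup(e, P, node(P, 3, tup(empty, empty, P)))); no other remaining equation mentions W.
Decompose succ/1: tup(3, 3, tup(empty, 3, e)) = tup(3, 3, P).
Decompose tup/3: 3 = 3,  3 = 3,  tup(empty, 3, e) = P.
Delete trivial equation 3 = 3.
Delete trivial equation 3 = 3.
Bind P := tup(empty, 3, e). Substituting into the earlier bindings gives X2 := tup(empty, empty, tup(empty, 3, e)), Y := node(tup(empty, 3, e), 3, tup(empty, empty, tup(empty, 3, e))), X1 := tup(e, tup(empty, 3, e), node(tup(empty, 3, e), 3, tup(empty, empty, tup(empty, 3, e)))), W := tup(e, 3, tup(e, tup(empty, 3, e), node(tup(empty, 3, e), 3, tup(empty, empty, tup(empty, 3, e))))).
MGU = { X2 = tup(empty, empty, tup(empty, 3, e)), Y = node(tup(empty, 3, e), 3, tup(empty, empty, tup(empty, 3, e))), X1 = tup(e, tup(empty, 3, e), node(tup(empty, 3, e), 3, tup(empty, empty, tup(empty, 3, e)))), W = tup(e, 3, tup(e, tup(empty, 3, e), node(tup(empty, 3, e), 3, tup(empty, empty, tup(empty, 3, e))))), P = tup(empty, 3, e) }, so W = tup(e, 3, tup(e, tup(empty, 3, e), node(tup(empty, 3, e), 3, tup(empty, empty, tup(empty, 3, e))))).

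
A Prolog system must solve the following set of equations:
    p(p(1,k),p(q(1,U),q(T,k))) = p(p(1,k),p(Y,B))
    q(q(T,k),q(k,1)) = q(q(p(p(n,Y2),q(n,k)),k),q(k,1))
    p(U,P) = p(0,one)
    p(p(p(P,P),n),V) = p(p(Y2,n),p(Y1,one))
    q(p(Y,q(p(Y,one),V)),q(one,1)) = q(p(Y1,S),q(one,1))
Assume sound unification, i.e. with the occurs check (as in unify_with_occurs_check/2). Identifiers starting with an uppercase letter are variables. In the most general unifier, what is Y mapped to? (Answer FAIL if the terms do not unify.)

Decompose p/2: p(1,k) = p(1,k),  p(q(1,U),q(T,k)) = p(Y,B).
Delete trivial equation p(1,k) = p(1,k).
Decompose p/2: q(1,U) = Y,  q(T,k) = B.
Bind Y := q(1,U); substituting into the one remaining equation that mentions Y gives: q(p(q(1,U),q(p(q(1,U),one),V)),q(one,1)) = q(p(Y1,S),q(one,1)).
Bind B := q(T,k); no other remaining equation mentions B.
Decompose q/2: q(T,k) = q(p(p(n,Y2),q(n,k)),k),  q(k,1) = q(k,1).
Decompose q/2: T = p(p(n,Y2),q(n,k)),  k = k.
Bind T := p(p(n,Y2),q(n,k)); no other remaining equation mentions T. Substituting into the earlier binding gives B := q(p(p(n,Y2),q(n,k)),k).
Delete trivial equation k = k.
Delete trivial equation q(k,1) = q(k,1).
Decompose p/2: U = 0,  P = one.
Bind U := 0; substituting into the one remaining equation that mentions U gives: q(p(q(1,0),q(p(q(1,0),one),V)),q(one,1)) = q(p(Y1,S),q(one,1)). Substituting into the earlier binding gives Y := q(1,0).
Bind P := one; substituting into the one remaining equation that mentions P gives: p(p(p(one,one),n),V) = p(p(Y2,n),p(Y1,one)).
Decompose p/2: p(p(one,one),n) = p(Y2,n),  V = p(Y1,one).
Decompose p/2: p(one,one) = Y2,  n = n.
Bind Y2 := p(one,one); no other remaining equation mentions Y2. Substituting into the earlier bindings gives B := q(p(p(n,p(one,one)),q(n,k)),k), T := p(p(n,p(one,one)),q(n,k)).
Delete trivial equation n = n.
Bind V := p(Y1,one); substituting into the remaining equation gives: q(p(q(1,0),q(p(q(1,0),one),p(Y1,one))),q(one,1)) = q(p(Y1,S),q(one,1)).
Decompose q/2: p(q(1,0),q(p(q(1,0),one),p(Y1,one))) = p(Y1,S),  q(one,1) = q(one,1).
Decompose p/2: q(1,0) = Y1,  q(p(q(1,0),one),p(Y1,one)) = S.
Bind Y1 := q(1,0); substituting into the one remaining equation that mentions Y1 gives: q(p(q(1,0),one),p(q(1,0),one)) = S. Substituting into the earlier binding gives V := p(q(1,0),one).
Bind S := q(p(q(1,0),one),p(q(1,0),one)); no other remaining equation mentions S.
Delete trivial equation q(one,1) = q(one,1).
MGU = { Y ↦ q(1,0), B ↦ q(p(p(n,p(one,one)),q(n,k)),k), T ↦ p(p(n,p(one,one)),q(n,k)), U ↦ 0, P ↦ one, Y2 ↦ p(one,one), V ↦ p(q(1,0),one), Y1 ↦ q(1,0), S ↦ q(p(q(1,0),one),p(q(1,0),one)) }, so Y ↦ q(1,0).

q(1,0)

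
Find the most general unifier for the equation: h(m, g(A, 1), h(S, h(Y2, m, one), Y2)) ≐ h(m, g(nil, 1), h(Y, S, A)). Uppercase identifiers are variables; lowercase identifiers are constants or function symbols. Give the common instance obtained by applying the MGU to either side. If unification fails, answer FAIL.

h(m, g(nil, 1), h(h(nil, m, one), h(nil, m, one), nil))

Decompose h/3: m ≐ m,  g(A, 1) ≐ g(nil, 1),  h(S, h(Y2, m, one), Y2) ≐ h(Y, S, A).
Delete trivial equation m ≐ m.
Decompose g/2: A ≐ nil,  1 ≐ 1.
Bind A := nil; substituting into the one remaining equation that mentions A gives: h(S, h(Y2, m, one), Y2) ≐ h(Y, S, nil).
Delete trivial equation 1 ≐ 1.
Decompose h/3: S ≐ Y,  h(Y2, m, one) ≐ S,  Y2 ≐ nil.
Bind S := Y; substituting into the one remaining equation that mentions S gives: h(Y2, m, one) ≐ Y.
Bind Y := h(Y2, m, one); no other remaining equation mentions Y. Substituting into the earlier binding gives S := h(Y2, m, one).
Bind Y2 := nil. Substituting into the earlier bindings gives S := h(nil, m, one), Y := h(nil, m, one).
Applying the MGU to either side gives h(m, g(nil, 1), h(h(nil, m, one), h(nil, m, one), nil)).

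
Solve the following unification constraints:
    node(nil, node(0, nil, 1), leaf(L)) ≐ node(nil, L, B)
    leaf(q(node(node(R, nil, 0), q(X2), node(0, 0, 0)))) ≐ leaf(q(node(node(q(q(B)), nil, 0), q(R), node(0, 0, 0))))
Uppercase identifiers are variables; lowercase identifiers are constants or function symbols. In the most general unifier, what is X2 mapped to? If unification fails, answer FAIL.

q(q(leaf(node(0, nil, 1))))

Decompose node/3: nil ≐ nil,  node(0, nil, 1) ≐ L,  leaf(L) ≐ B.
Delete trivial equation nil ≐ nil.
Bind L := node(0, nil, 1); substituting into the one remaining equation that mentions L gives: leaf(node(0, nil, 1)) ≐ B.
Bind B := leaf(node(0, nil, 1)); substituting into the remaining equation gives: leaf(q(node(node(R, nil, 0), q(X2), node(0, 0, 0)))) ≐ leaf(q(node(node(q(q(leaf(node(0, nil, 1)))), nil, 0), q(R), node(0, 0, 0)))).
Decompose leaf/1: q(node(node(R, nil, 0), q(X2), node(0, 0, 0))) ≐ q(node(node(q(q(leaf(node(0, nil, 1)))), nil, 0), q(R), node(0, 0, 0))).
Decompose q/1: node(node(R, nil, 0), q(X2), node(0, 0, 0)) ≐ node(node(q(q(leaf(node(0, nil, 1)))), nil, 0), q(R), node(0, 0, 0)).
Decompose node/3: node(R, nil, 0) ≐ node(q(q(leaf(node(0, nil, 1)))), nil, 0),  q(X2) ≐ q(R),  node(0, 0, 0) ≐ node(0, 0, 0).
Decompose node/3: R ≐ q(q(leaf(node(0, nil, 1)))),  nil ≐ nil,  0 ≐ 0.
Bind R := q(q(leaf(node(0, nil, 1)))); substituting into the one remaining equation that mentions R gives: q(X2) ≐ q(q(q(leaf(node(0, nil, 1))))).
Delete trivial equation nil ≐ nil.
Delete trivial equation 0 ≐ 0.
Decompose q/1: X2 ≐ q(q(leaf(node(0, nil, 1)))).
Bind X2 := q(q(leaf(node(0, nil, 1)))); no other remaining equation mentions X2.
Delete trivial equation node(0, 0, 0) ≐ node(0, 0, 0).
MGU = { L -> node(0, nil, 1), B -> leaf(node(0, nil, 1)), R -> q(q(leaf(node(0, nil, 1)))), X2 -> q(q(leaf(node(0, nil, 1)))) }, so X2 -> q(q(leaf(node(0, nil, 1)))).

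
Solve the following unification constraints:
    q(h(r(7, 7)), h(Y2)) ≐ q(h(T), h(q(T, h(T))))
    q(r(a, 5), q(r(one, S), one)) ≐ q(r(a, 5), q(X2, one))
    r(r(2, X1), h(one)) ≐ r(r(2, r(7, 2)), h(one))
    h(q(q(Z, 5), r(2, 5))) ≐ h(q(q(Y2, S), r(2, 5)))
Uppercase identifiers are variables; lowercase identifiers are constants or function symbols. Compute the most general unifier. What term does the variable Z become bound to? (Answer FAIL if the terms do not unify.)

Decompose q/2: h(r(7, 7)) ≐ h(T),  h(Y2) ≐ h(q(T, h(T))).
Decompose h/1: r(7, 7) ≐ T.
Bind T := r(7, 7); substituting into the one remaining equation that mentions T gives: h(Y2) ≐ h(q(r(7, 7), h(r(7, 7)))).
Decompose h/1: Y2 ≐ q(r(7, 7), h(r(7, 7))).
Bind Y2 := q(r(7, 7), h(r(7, 7))); substituting into the one remaining equation that mentions Y2 gives: h(q(q(Z, 5), r(2, 5))) ≐ h(q(q(q(r(7, 7), h(r(7, 7))), S), r(2, 5))).
Decompose q/2: r(a, 5) ≐ r(a, 5),  q(r(one, S), one) ≐ q(X2, one).
Delete trivial equation r(a, 5) ≐ r(a, 5).
Decompose q/2: r(one, S) ≐ X2,  one ≐ one.
Bind X2 := r(one, S); no other remaining equation mentions X2.
Delete trivial equation one ≐ one.
Decompose r/2: r(2, X1) ≐ r(2, r(7, 2)),  h(one) ≐ h(one).
Decompose r/2: 2 ≐ 2,  X1 ≐ r(7, 2).
Delete trivial equation 2 ≐ 2.
Bind X1 := r(7, 2); no other remaining equation mentions X1.
Delete trivial equation h(one) ≐ h(one).
Decompose h/1: q(q(Z, 5), r(2, 5)) ≐ q(q(q(r(7, 7), h(r(7, 7))), S), r(2, 5)).
Decompose q/2: q(Z, 5) ≐ q(q(r(7, 7), h(r(7, 7))), S),  r(2, 5) ≐ r(2, 5).
Decompose q/2: Z ≐ q(r(7, 7), h(r(7, 7))),  5 ≐ S.
Bind Z := q(r(7, 7), h(r(7, 7))); no other remaining equation mentions Z.
Bind S := 5; no other remaining equation mentions S. Substituting into the earlier binding gives X2 := r(one, 5).
Delete trivial equation r(2, 5) ≐ r(2, 5).
MGU = { T -> r(7, 7), Y2 -> q(r(7, 7), h(r(7, 7))), X2 -> r(one, 5), X1 -> r(7, 2), Z -> q(r(7, 7), h(r(7, 7))), S -> 5 }, so Z -> q(r(7, 7), h(r(7, 7))).

q(r(7, 7), h(r(7, 7)))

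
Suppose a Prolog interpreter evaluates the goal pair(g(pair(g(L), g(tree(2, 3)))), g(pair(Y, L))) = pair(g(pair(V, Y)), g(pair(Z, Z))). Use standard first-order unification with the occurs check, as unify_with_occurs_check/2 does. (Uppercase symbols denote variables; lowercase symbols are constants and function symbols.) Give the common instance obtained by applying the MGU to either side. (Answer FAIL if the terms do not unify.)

Decompose pair/2: g(pair(g(L), g(tree(2, 3)))) = g(pair(V, Y)),  g(pair(Y, L)) = g(pair(Z, Z)).
Decompose g/1: pair(g(L), g(tree(2, 3))) = pair(V, Y).
Decompose pair/2: g(L) = V,  g(tree(2, 3)) = Y.
Bind V := g(L); no other remaining equation mentions V.
Bind Y := g(tree(2, 3)); substituting into the remaining equation gives: g(pair(g(tree(2, 3)), L)) = g(pair(Z, Z)).
Decompose g/1: pair(g(tree(2, 3)), L) = pair(Z, Z).
Decompose pair/2: g(tree(2, 3)) = Z,  L = Z.
Bind Z := g(tree(2, 3)); substituting into the remaining equation gives: L = g(tree(2, 3)).
Bind L := g(tree(2, 3)). Substituting into the earlier binding gives V := g(g(tree(2, 3))).
Applying the MGU to either side gives pair(g(pair(g(g(tree(2, 3))), g(tree(2, 3)))), g(pair(g(tree(2, 3)), g(tree(2, 3))))).

pair(g(pair(g(g(tree(2, 3))), g(tree(2, 3)))), g(pair(g(tree(2, 3)), g(tree(2, 3)))))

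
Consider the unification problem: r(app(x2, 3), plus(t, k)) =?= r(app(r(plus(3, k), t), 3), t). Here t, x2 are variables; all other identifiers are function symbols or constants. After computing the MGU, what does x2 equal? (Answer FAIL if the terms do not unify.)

Decompose r/2: app(x2, 3) =?= app(r(plus(3, k), t), 3),  plus(t, k) =?= t.
Decompose app/2: x2 =?= r(plus(3, k), t),  3 =?= 3.
Bind x2 := r(plus(3, k), t); no other remaining equation mentions x2.
Delete trivial equation 3 =?= 3.
Occurs check fails: t occurs in plus(t, k); the equation t =?= plus(t, k) has no finite solution.

FAIL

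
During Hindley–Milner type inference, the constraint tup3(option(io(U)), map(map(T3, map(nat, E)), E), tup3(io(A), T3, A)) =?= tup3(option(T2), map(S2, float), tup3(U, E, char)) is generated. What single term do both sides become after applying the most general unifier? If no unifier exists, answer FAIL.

Decompose tup3/3: option(io(U)) =?= option(T2),  map(map(T3, map(nat, E)), E) =?= map(S2, float),  tup3(io(A), T3, A) =?= tup3(U, E, char).
Decompose option/1: io(U) =?= T2.
Bind T2 := io(U); no other remaining equation mentions T2.
Decompose map/2: map(T3, map(nat, E)) =?= S2,  E =?= float.
Bind S2 := map(T3, map(nat, E)); no other remaining equation mentions S2.
Bind E := float; substituting into the remaining equation gives: tup3(io(A), T3, A) =?= tup3(U, float, char). Substituting into the earlier binding gives S2 := map(T3, map(nat, float)).
Decompose tup3/3: io(A) =?= U,  T3 =?= float,  A =?= char.
Bind U := io(A); no other remaining equation mentions U. Substituting into the earlier binding gives T2 := io(io(A)).
Bind T3 := float; no other remaining equation mentions T3. Substituting into the earlier binding gives S2 := map(float, map(nat, float)).
Bind A := char. Substituting into the earlier bindings gives T2 := io(io(char)), U := io(char).
Applying the MGU to either side gives tup3(option(io(io(char))), map(map(float, map(nat, float)), float), tup3(io(char), float, char)).

tup3(option(io(io(char))), map(map(float, map(nat, float)), float), tup3(io(char), float, char))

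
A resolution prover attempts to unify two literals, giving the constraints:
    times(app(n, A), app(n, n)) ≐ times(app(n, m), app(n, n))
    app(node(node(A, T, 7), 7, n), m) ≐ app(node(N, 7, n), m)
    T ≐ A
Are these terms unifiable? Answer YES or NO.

YES

Decompose times/2: app(n, A) ≐ app(n, m),  app(n, n) ≐ app(n, n).
Decompose app/2: n ≐ n,  A ≐ m.
Delete trivial equation n ≐ n.
Bind A := m; substituting into the 2 remaining equations that mention A gives: app(node(node(m, T, 7), 7, n), m) ≐ app(node(N, 7, n), m),  T ≐ m.
Delete trivial equation app(n, n) ≐ app(n, n).
Decompose app/2: node(node(m, T, 7), 7, n) ≐ node(N, 7, n),  m ≐ m.
Decompose node/3: node(m, T, 7) ≐ N,  7 ≐ 7,  n ≐ n.
Bind N := node(m, T, 7); no other remaining equation mentions N.
Delete trivial equation 7 ≐ 7.
Delete trivial equation n ≐ n.
Delete trivial equation m ≐ m.
Bind T := m. Substituting into the earlier binding gives N := node(m, m, 7).
No equations remain and no clash or occurs-check failure arose, so a unifier exists.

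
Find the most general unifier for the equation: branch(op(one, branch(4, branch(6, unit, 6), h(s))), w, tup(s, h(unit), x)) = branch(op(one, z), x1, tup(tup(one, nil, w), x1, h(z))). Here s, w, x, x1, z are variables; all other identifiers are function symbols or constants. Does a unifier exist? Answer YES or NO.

Decompose branch/3: op(one, branch(4, branch(6, unit, 6), h(s))) = op(one, z),  w = x1,  tup(s, h(unit), x) = tup(tup(one, nil, w), x1, h(z)).
Decompose op/2: one = one,  branch(4, branch(6, unit, 6), h(s)) = z.
Delete trivial equation one = one.
Bind z := branch(4, branch(6, unit, 6), h(s)); substituting into the one remaining equation that mentions z gives: tup(s, h(unit), x) = tup(tup(one, nil, w), x1, h(branch(4, branch(6, unit, 6), h(s)))).
Bind w := x1; substituting into the remaining equation gives: tup(s, h(unit), x) = tup(tup(one, nil, x1), x1, h(branch(4, branch(6, unit, 6), h(s)))).
Decompose tup/3: s = tup(one, nil, x1),  h(unit) = x1,  x = h(branch(4, branch(6, unit, 6), h(s))).
Bind s := tup(one, nil, x1); substituting into the one remaining equation that mentions s gives: x = h(branch(4, branch(6, unit, 6), h(tup(one, nil, x1)))). Substituting into the earlier binding gives z := branch(4, branch(6, unit, 6), h(tup(one, nil, x1))).
Bind x1 := h(unit); substituting into the remaining equation gives: x = h(branch(4, branch(6, unit, 6), h(tup(one, nil, h(unit))))). Substituting into the earlier bindings gives z := branch(4, branch(6, unit, 6), h(tup(one, nil, h(unit)))), w := h(unit), s := tup(one, nil, h(unit)).
Bind x := h(branch(4, branch(6, unit, 6), h(tup(one, nil, h(unit))))).
No equations remain and no clash or occurs-check failure arose, so a unifier exists.

YES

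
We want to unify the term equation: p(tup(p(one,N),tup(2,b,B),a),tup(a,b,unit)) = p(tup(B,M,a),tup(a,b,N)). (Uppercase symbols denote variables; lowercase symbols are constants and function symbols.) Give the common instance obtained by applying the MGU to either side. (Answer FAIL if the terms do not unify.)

Decompose p/2: tup(p(one,N),tup(2,b,B),a) = tup(B,M,a),  tup(a,b,unit) = tup(a,b,N).
Decompose tup/3: p(one,N) = B,  tup(2,b,B) = M,  a = a.
Bind B := p(one,N); substituting into the one remaining equation that mentions B gives: tup(2,b,p(one,N)) = M.
Bind M := tup(2,b,p(one,N)); no other remaining equation mentions M.
Delete trivial equation a = a.
Decompose tup/3: a = a,  b = b,  unit = N.
Delete trivial equation a = a.
Delete trivial equation b = b.
Bind N := unit. Substituting into the earlier bindings gives B := p(one,unit), M := tup(2,b,p(one,unit)).
Applying the MGU to either side gives p(tup(p(one,unit),tup(2,b,p(one,unit)),a),tup(a,b,unit)).

p(tup(p(one,unit),tup(2,b,p(one,unit)),a),tup(a,b,unit))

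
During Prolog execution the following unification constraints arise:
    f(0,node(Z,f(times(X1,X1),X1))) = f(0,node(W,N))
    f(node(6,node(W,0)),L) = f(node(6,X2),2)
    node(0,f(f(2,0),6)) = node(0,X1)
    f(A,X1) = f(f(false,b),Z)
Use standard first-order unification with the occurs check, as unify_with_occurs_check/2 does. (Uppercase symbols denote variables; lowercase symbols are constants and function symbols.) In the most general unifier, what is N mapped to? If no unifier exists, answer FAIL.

f(times(f(f(2,0),6),f(f(2,0),6)),f(f(2,0),6))

Decompose f/2: 0 = 0,  node(Z,f(times(X1,X1),X1)) = node(W,N).
Delete trivial equation 0 = 0.
Decompose node/2: Z = W,  f(times(X1,X1),X1) = N.
Bind Z := W; substituting into the one remaining equation that mentions Z gives: f(A,X1) = f(f(false,b),W).
Bind N := f(times(X1,X1),X1); no other remaining equation mentions N.
Decompose f/2: node(6,node(W,0)) = node(6,X2),  L = 2.
Decompose node/2: 6 = 6,  node(W,0) = X2.
Delete trivial equation 6 = 6.
Bind X2 := node(W,0); no other remaining equation mentions X2.
Bind L := 2; no other remaining equation mentions L.
Decompose node/2: 0 = 0,  f(f(2,0),6) = X1.
Delete trivial equation 0 = 0.
Bind X1 := f(f(2,0),6); substituting into the remaining equation gives: f(A,f(f(2,0),6)) = f(f(false,b),W). Substituting into the earlier binding gives N := f(times(f(f(2,0),6),f(f(2,0),6)),f(f(2,0),6)).
Decompose f/2: A = f(false,b),  f(f(2,0),6) = W.
Bind A := f(false,b); no other remaining equation mentions A.
Bind W := f(f(2,0),6). Substituting into the earlier bindings gives Z := f(f(2,0),6), X2 := node(f(f(2,0),6),0).
MGU = { Z ↦ f(f(2,0),6), N ↦ f(times(f(f(2,0),6),f(f(2,0),6)),f(f(2,0),6)), X2 ↦ node(f(f(2,0),6),0), L ↦ 2, X1 ↦ f(f(2,0),6), A ↦ f(false,b), W ↦ f(f(2,0),6) }, so N ↦ f(times(f(f(2,0),6),f(f(2,0),6)),f(f(2,0),6)).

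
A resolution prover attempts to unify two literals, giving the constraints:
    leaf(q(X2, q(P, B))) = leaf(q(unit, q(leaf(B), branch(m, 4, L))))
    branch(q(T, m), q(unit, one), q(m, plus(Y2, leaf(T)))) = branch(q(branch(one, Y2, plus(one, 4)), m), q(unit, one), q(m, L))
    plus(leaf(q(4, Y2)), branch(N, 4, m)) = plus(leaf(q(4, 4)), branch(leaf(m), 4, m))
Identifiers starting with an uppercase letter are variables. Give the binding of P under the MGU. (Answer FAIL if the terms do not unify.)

leaf(branch(m, 4, plus(4, leaf(branch(one, 4, plus(one, 4))))))

Decompose leaf/1: q(X2, q(P, B)) = q(unit, q(leaf(B), branch(m, 4, L))).
Decompose q/2: X2 = unit,  q(P, B) = q(leaf(B), branch(m, 4, L)).
Bind X2 := unit; no other remaining equation mentions X2.
Decompose q/2: P = leaf(B),  B = branch(m, 4, L).
Bind P := leaf(B); no other remaining equation mentions P.
Bind B := branch(m, 4, L); no other remaining equation mentions B. Substituting into the earlier binding gives P := leaf(branch(m, 4, L)).
Decompose branch/3: q(T, m) = q(branch(one, Y2, plus(one, 4)), m),  q(unit, one) = q(unit, one),  q(m, plus(Y2, leaf(T))) = q(m, L).
Decompose q/2: T = branch(one, Y2, plus(one, 4)),  m = m.
Bind T := branch(one, Y2, plus(one, 4)); substituting into the one remaining equation that mentions T gives: q(m, plus(Y2, leaf(branch(one, Y2, plus(one, 4))))) = q(m, L).
Delete trivial equation m = m.
Delete trivial equation q(unit, one) = q(unit, one).
Decompose q/2: m = m,  plus(Y2, leaf(branch(one, Y2, plus(one, 4)))) = L.
Delete trivial equation m = m.
Bind L := plus(Y2, leaf(branch(one, Y2, plus(one, 4)))); no other remaining equation mentions L. Substituting into the earlier bindings gives P := leaf(branch(m, 4, plus(Y2, leaf(branch(one, Y2, plus(one, 4)))))), B := branch(m, 4, plus(Y2, leaf(branch(one, Y2, plus(one, 4))))).
Decompose plus/2: leaf(q(4, Y2)) = leaf(q(4, 4)),  branch(N, 4, m) = branch(leaf(m), 4, m).
Decompose leaf/1: q(4, Y2) = q(4, 4).
Decompose q/2: 4 = 4,  Y2 = 4.
Delete trivial equation 4 = 4.
Bind Y2 := 4; no other remaining equation mentions Y2. Substituting into the earlier bindings gives P := leaf(branch(m, 4, plus(4, leaf(branch(one, 4, plus(one, 4)))))), B := branch(m, 4, plus(4, leaf(branch(one, 4, plus(one, 4))))), T := branch(one, 4, plus(one, 4)), L := plus(4, leaf(branch(one, 4, plus(one, 4)))).
Decompose branch/3: N = leaf(m),  4 = 4,  m = m.
Bind N := leaf(m); no other remaining equation mentions N.
Delete trivial equation 4 = 4.
Delete trivial equation m = m.
MGU = { X2 ↦ unit, P ↦ leaf(branch(m, 4, plus(4, leaf(branch(one, 4, plus(one, 4)))))), B ↦ branch(m, 4, plus(4, leaf(branch(one, 4, plus(one, 4))))), T ↦ branch(one, 4, plus(one, 4)), L ↦ plus(4, leaf(branch(one, 4, plus(one, 4)))), Y2 ↦ 4, N ↦ leaf(m) }, so P ↦ leaf(branch(m, 4, plus(4, leaf(branch(one, 4, plus(one, 4)))))).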